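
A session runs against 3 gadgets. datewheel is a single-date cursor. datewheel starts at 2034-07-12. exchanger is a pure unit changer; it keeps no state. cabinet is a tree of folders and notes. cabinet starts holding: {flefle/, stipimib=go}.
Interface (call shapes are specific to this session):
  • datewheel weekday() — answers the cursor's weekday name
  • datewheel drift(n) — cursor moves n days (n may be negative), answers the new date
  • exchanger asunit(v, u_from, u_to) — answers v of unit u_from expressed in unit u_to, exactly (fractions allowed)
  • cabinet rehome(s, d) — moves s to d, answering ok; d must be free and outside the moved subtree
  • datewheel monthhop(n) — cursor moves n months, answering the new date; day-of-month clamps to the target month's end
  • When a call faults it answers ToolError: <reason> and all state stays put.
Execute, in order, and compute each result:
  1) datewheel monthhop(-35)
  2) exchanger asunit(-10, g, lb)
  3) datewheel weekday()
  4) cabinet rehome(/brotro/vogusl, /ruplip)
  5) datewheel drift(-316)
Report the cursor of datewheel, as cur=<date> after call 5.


Answer: cur=2030-09-30

Derivation:
~$ datewheel monthhop n='-35'
  2031-08-12
~$ exchanger asunit v='-10' u_from='g' u_to='lb'
  -1000000/45359237
~$ datewheel weekday
  Tuesday
~$ cabinet rehome s='/brotro/vogusl' d='/ruplip'
  ToolError: not found
~$ datewheel drift n='-316'
  2030-09-30


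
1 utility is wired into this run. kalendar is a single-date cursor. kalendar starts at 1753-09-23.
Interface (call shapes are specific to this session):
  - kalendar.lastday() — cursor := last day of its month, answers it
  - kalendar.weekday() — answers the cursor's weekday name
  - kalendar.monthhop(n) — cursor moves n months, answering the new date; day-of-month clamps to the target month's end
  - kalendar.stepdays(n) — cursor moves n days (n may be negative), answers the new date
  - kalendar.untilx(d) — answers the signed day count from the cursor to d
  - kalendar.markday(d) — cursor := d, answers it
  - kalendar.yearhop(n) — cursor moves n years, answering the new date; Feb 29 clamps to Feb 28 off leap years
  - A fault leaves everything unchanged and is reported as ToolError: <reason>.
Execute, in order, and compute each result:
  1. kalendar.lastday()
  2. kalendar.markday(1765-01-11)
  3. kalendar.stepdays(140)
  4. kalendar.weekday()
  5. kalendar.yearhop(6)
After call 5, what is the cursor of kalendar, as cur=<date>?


==> kalendar.lastday()
<== 1753-09-30
==> kalendar.markday(d=1765-01-11)
<== 1765-01-11
==> kalendar.stepdays(n=140)
<== 1765-05-31
==> kalendar.weekday()
<== Friday
==> kalendar.yearhop(n=6)
<== 1771-05-31

Answer: cur=1771-05-31


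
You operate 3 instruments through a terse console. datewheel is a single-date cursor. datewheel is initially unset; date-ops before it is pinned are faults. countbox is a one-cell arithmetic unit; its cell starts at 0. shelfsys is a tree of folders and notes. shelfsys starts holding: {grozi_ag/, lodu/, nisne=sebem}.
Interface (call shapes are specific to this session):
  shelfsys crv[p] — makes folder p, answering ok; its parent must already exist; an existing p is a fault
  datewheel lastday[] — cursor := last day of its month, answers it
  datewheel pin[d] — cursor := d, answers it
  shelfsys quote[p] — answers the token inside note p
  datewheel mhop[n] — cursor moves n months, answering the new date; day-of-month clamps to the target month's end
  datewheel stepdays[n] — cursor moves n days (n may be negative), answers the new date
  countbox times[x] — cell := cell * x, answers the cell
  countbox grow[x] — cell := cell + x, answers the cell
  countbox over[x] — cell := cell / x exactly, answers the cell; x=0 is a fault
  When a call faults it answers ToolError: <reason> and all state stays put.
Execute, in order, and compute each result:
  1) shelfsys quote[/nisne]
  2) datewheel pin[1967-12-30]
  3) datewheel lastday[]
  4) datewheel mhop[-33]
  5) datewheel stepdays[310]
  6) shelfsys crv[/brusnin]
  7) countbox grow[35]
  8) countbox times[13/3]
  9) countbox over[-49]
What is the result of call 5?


Answer: 1966-02-04

Derivation:
// 1. shelfsys quote(p: /nisne) : sebem
// 2. datewheel pin(d: 1967-12-30) : 1967-12-30
// 3. datewheel lastday() : 1967-12-31
// 4. datewheel mhop(n: -33) : 1965-03-31
// 5. datewheel stepdays(n: 310) : 1966-02-04
// 6. shelfsys crv(p: /brusnin) : ok
// 7. countbox grow(x: 35) : 35
// 8. countbox times(x: 13/3) : 455/3
// 9. countbox over(x: -49) : -65/21


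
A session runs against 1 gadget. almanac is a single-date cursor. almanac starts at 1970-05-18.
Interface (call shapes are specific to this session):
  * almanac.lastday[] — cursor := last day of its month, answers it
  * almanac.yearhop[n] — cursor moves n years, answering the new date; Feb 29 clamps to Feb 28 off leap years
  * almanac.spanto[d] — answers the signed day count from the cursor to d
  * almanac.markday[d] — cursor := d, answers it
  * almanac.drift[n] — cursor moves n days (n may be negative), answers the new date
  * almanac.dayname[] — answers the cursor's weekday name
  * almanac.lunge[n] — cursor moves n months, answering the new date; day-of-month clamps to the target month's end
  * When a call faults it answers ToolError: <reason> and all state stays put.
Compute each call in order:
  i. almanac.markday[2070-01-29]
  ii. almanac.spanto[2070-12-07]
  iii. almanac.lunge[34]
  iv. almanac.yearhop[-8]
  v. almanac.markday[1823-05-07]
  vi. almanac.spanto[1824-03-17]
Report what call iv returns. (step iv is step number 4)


·→ markday(d: 2070-01-29)
·← 2070-01-29
·→ spanto(d: 2070-12-07)
·← 312
·→ lunge(n: 34)
·← 2072-11-29
·→ yearhop(n: -8)
·← 2064-11-29
·→ markday(d: 1823-05-07)
·← 1823-05-07
·→ spanto(d: 1824-03-17)
·← 315

Answer: 2064-11-29


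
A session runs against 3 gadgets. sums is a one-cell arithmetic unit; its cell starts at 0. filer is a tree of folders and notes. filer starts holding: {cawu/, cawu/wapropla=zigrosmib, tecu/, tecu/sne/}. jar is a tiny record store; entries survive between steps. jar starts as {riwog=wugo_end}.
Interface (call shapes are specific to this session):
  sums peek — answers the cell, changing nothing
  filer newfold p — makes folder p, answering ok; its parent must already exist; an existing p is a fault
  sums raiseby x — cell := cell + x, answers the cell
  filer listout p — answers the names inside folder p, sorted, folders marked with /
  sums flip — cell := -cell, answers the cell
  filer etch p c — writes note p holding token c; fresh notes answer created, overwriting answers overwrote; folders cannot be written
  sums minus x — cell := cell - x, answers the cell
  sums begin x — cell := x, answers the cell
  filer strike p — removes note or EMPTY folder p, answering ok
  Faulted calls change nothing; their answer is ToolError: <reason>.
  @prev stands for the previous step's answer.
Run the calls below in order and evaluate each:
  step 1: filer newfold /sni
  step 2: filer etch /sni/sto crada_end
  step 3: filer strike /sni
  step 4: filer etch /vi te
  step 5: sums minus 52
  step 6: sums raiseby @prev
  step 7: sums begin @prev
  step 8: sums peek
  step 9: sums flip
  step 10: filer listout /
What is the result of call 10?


→ filer newfold(p: /sni)
← ok
→ filer etch(p: /sni/sto, c: crada_end)
← created
→ filer strike(p: /sni)
← ToolError: not empty
→ filer etch(p: /vi, c: te)
← created
→ sums minus(x: 52)
← -52
→ sums raiseby(x: @prev)
← -104
→ sums begin(x: @prev)
← -104
→ sums peek()
← -104
→ sums flip()
← 104
→ filer listout(p: /)
← [cawu/, sni/, tecu/, vi]

Answer: [cawu/, sni/, tecu/, vi]


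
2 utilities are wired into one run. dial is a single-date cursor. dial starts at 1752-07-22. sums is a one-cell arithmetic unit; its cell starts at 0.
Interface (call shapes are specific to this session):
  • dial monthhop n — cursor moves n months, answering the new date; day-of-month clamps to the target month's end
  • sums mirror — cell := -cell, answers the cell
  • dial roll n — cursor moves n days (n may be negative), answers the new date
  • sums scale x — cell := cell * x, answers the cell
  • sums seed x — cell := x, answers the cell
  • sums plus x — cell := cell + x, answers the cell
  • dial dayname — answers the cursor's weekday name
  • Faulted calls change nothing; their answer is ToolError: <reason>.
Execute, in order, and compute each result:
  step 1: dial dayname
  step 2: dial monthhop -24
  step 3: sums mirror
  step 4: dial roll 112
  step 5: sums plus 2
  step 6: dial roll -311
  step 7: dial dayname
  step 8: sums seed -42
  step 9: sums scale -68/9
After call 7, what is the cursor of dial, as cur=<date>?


Answer: cur=1750-01-04

Derivation:
I run dial dayname(), → Saturday.
Invoking dial monthhop using n: -24, and see 1750-07-22.
Using sums mirror, which returns 0.
Invoking dial roll using n: 112, → 1750-11-11.
I invoke sums plus using x: 2, yielding 2.
I try dial roll using n: -311, which returns 1750-01-04.
Now I run dial dayname(), and observe Sunday.
I try sums seed using x: -42, yielding -42.
Now I run sums scale using x: -68/9, which returns 952/3.


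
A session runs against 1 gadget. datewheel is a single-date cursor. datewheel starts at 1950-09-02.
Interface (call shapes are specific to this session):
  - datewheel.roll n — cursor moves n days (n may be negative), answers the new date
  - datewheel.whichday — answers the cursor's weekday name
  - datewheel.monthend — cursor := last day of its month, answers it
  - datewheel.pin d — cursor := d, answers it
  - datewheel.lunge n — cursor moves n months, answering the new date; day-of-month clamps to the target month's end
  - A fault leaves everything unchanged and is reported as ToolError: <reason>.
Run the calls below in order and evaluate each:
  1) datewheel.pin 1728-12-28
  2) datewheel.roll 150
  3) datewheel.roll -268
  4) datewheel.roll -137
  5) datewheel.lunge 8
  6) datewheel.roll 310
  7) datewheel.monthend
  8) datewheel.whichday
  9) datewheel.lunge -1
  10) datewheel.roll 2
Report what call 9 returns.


Answer: 1729-09-30

Derivation:
I run datewheel.pin(d=1728-12-28), and get 1728-12-28.
Then datewheel.roll(n=150), which returns 1729-05-27.
I invoke datewheel.roll(n=-268), — result: 1728-09-01.
I try datewheel.roll(n=-137), → 1728-04-17.
I run datewheel.lunge(n=8): 1728-12-17.
Calling datewheel.roll(n=310), — result: 1729-10-23.
I call datewheel.monthend, — result: 1729-10-31.
I run datewheel.whichday, — result: Monday.
Next I call datewheel.lunge(n=-1), giving 1729-09-30.
Next I call datewheel.roll(n=2), → 1729-10-02.


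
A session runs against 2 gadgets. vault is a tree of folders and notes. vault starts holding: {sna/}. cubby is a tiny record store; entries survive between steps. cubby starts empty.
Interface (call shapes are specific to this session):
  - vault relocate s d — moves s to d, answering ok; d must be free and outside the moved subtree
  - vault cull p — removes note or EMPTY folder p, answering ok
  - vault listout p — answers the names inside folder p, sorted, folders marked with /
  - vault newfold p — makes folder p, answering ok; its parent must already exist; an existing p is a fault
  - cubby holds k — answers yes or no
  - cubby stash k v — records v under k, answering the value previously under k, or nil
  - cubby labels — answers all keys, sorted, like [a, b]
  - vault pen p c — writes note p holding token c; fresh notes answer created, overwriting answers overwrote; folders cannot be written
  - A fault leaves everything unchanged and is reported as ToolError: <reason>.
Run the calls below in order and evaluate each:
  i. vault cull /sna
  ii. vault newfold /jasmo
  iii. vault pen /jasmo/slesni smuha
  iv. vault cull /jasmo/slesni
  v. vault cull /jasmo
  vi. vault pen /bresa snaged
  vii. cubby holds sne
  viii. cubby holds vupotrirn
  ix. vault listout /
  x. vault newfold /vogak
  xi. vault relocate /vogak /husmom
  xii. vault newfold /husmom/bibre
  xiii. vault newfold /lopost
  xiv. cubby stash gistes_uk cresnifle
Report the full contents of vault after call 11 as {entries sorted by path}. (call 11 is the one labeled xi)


[in] vault cull /sna
= ok
[in] vault newfold /jasmo
= ok
[in] vault pen /jasmo/slesni smuha
= created
[in] vault cull /jasmo/slesni
= ok
[in] vault cull /jasmo
= ok
[in] vault pen /bresa snaged
= created
[in] cubby holds sne
= no
[in] cubby holds vupotrirn
= no
[in] vault listout /
= [bresa]
[in] vault newfold /vogak
= ok
[in] vault relocate /vogak /husmom
= ok
[in] vault newfold /husmom/bibre
= ok
[in] vault newfold /lopost
= ok
[in] cubby stash gistes_uk cresnifle
= nil

Answer: {bresa=snaged, husmom/}


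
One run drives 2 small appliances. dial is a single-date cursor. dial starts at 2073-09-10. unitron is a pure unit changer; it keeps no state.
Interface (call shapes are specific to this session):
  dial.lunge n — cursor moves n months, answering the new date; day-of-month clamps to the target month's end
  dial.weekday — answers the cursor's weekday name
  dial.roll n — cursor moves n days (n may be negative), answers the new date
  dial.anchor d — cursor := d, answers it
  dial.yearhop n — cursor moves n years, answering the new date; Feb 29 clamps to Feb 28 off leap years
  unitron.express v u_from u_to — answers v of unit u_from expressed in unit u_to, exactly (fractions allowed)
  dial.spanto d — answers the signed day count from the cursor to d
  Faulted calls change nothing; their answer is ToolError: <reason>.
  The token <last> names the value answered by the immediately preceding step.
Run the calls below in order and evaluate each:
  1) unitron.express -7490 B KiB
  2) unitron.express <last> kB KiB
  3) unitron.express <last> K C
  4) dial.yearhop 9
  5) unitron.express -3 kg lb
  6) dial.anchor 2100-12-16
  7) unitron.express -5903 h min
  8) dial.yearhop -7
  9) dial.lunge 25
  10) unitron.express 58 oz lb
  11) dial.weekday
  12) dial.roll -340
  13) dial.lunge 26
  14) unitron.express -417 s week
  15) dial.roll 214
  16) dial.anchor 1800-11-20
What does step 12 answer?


Answer: 2095-02-10

Derivation:
>> express(-7490, B, KiB)
<< -3745/512
>> express(<last>, kB, KiB)
<< -468125/65536
>> express(<last>, K, C)
<< -91846417/327680
>> yearhop(9)
<< 2082-09-10
>> express(-3, kg, lb)
<< -300000000/45359237
>> anchor(2100-12-16)
<< 2100-12-16
>> express(-5903, h, min)
<< -354180
>> yearhop(-7)
<< 2093-12-16
>> lunge(25)
<< 2096-01-16
>> express(58, oz, lb)
<< 29/8
>> weekday()
<< Monday
>> roll(-340)
<< 2095-02-10
>> lunge(26)
<< 2097-04-10
>> express(-417, s, week)
<< -139/201600
>> roll(214)
<< 2097-11-10
>> anchor(1800-11-20)
<< 1800-11-20


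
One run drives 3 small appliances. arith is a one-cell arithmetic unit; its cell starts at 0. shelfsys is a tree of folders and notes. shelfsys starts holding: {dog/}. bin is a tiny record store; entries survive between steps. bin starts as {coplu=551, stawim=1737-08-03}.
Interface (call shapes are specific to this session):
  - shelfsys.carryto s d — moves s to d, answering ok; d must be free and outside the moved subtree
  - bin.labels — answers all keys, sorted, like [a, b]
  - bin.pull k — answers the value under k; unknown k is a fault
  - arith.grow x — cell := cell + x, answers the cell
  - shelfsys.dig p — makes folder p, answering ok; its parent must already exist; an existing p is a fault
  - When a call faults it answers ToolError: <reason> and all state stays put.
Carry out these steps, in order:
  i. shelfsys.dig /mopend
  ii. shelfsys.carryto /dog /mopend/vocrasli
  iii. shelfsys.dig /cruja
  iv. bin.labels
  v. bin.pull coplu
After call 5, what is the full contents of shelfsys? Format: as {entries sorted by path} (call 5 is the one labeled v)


Answer: {cruja/, mopend/, mopend/vocrasli/}

Derivation:
Now I run shelfsys.dig with p→/mopend, and get ok.
I use shelfsys.carryto with s→/dog, d→/mopend/vocrasli, which returns ok.
I invoke shelfsys.dig with p→/cruja, → ok.
I try bin.labels(), and see [coplu, stawim].
Then bin.pull with k→coplu, and observe 551.


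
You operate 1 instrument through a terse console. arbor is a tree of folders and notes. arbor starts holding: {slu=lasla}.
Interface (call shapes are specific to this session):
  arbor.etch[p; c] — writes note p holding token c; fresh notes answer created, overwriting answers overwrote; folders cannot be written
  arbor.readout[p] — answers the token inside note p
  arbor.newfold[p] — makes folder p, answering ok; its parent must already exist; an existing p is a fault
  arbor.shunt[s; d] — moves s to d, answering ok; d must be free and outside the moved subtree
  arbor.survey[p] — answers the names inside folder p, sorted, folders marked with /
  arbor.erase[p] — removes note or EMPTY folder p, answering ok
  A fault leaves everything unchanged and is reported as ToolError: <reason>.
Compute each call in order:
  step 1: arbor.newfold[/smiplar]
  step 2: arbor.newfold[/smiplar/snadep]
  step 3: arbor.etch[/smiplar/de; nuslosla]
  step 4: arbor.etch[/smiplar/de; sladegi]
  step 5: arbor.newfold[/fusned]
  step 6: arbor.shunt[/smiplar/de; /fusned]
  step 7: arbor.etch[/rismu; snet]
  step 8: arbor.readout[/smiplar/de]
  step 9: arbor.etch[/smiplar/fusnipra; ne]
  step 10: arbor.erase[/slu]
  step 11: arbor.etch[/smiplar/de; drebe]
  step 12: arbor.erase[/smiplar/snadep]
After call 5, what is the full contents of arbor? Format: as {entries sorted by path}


>>> arbor.newfold p='/smiplar'
= ok
>>> arbor.newfold p='/smiplar/snadep'
= ok
>>> arbor.etch p='/smiplar/de' c='nuslosla'
= created
>>> arbor.etch p='/smiplar/de' c='sladegi'
= overwrote
>>> arbor.newfold p='/fusned'
= ok
>>> arbor.shunt s='/smiplar/de' d='/fusned'
= ToolError: exists
>>> arbor.etch p='/rismu' c='snet'
= created
>>> arbor.readout p='/smiplar/de'
= sladegi
>>> arbor.etch p='/smiplar/fusnipra' c='ne'
= created
>>> arbor.erase p='/slu'
= ok
>>> arbor.etch p='/smiplar/de' c='drebe'
= overwrote
>>> arbor.erase p='/smiplar/snadep'
= ok

Answer: {fusned/, slu=lasla, smiplar/, smiplar/de=sladegi, smiplar/snadep/}


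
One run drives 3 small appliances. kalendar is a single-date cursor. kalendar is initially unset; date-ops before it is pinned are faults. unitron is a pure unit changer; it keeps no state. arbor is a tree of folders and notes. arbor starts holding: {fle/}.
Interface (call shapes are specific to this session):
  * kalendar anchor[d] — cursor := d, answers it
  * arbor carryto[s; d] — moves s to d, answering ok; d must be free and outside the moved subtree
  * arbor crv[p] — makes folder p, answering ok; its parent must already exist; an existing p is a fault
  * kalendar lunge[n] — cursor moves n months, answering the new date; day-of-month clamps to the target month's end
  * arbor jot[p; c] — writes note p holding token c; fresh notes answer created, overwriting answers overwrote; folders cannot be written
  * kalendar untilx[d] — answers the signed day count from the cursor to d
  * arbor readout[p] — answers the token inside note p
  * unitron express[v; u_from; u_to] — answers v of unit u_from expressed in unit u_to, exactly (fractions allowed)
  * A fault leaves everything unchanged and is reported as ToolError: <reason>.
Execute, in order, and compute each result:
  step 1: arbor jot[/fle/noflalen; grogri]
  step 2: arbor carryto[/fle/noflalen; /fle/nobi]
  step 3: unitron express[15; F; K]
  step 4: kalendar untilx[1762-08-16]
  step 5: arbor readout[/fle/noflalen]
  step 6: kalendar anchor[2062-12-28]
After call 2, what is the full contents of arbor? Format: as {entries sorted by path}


Answer: {fle/, fle/nobi=grogri}

Derivation:
[in] arbor jot p→/fle/noflalen c→grogri
[out] created
[in] arbor carryto s→/fle/noflalen d→/fle/nobi
[out] ok
[in] unitron express v→15 u_from→F u_to→K
[out] 47467/180
[in] kalendar untilx d→1762-08-16
[out] ToolError: no date set
[in] arbor readout p→/fle/noflalen
[out] ToolError: not found
[in] kalendar anchor d→2062-12-28
[out] 2062-12-28


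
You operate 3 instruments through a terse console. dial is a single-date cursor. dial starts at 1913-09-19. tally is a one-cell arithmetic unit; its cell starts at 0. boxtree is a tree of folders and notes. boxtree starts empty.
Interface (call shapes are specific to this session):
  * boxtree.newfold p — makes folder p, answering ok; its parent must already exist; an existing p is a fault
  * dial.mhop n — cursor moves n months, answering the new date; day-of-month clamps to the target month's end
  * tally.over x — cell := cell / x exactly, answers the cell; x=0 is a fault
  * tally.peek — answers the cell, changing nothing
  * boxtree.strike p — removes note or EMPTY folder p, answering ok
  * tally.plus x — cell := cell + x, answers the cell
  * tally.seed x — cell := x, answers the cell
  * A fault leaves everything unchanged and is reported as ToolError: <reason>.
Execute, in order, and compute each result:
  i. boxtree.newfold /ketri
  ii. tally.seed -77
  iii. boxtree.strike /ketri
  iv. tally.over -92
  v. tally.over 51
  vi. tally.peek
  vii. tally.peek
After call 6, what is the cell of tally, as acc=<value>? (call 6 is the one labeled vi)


Next I call boxtree.newfold using p→/ketri, and get ok.
I run tally.seed using x→-77, and observe -77.
Now I run boxtree.strike using p→/ketri: ok.
Now I run tally.over using x→-92, and get 77/92.
Then tally.over using x→51, — result: 77/4692.
I invoke tally.peek, → 77/4692.
I use tally.peek(), which returns 77/4692.

Answer: acc=77/4692


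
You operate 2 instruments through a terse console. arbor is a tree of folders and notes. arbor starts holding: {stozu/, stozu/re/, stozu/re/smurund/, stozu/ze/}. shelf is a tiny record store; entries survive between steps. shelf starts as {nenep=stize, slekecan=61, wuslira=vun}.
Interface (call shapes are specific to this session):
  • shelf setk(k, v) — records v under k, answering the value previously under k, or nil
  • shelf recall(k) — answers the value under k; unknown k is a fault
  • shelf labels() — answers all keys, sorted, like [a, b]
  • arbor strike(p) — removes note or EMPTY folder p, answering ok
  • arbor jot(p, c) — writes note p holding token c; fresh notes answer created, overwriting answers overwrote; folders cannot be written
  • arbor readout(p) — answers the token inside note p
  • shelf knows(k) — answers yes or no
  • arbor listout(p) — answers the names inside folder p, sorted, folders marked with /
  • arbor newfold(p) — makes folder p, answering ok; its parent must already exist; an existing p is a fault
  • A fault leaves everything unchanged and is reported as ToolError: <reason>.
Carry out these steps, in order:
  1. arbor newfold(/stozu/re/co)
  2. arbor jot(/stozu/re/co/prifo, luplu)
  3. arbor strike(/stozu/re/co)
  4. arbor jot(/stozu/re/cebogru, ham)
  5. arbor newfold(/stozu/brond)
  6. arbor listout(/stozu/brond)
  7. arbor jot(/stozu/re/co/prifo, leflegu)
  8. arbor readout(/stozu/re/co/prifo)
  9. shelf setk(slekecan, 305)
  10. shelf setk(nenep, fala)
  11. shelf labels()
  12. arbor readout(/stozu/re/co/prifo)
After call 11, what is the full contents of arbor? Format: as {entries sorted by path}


Answer: {stozu/, stozu/brond/, stozu/re/, stozu/re/cebogru=ham, stozu/re/co/, stozu/re/co/prifo=leflegu, stozu/re/smurund/, stozu/ze/}

Derivation:
Do: arbor newfold[/stozu/re/co]
See: ok
Do: arbor jot[/stozu/re/co/prifo; luplu]
See: created
Do: arbor strike[/stozu/re/co]
See: ToolError: not empty
Do: arbor jot[/stozu/re/cebogru; ham]
See: created
Do: arbor newfold[/stozu/brond]
See: ok
Do: arbor listout[/stozu/brond]
See: []
Do: arbor jot[/stozu/re/co/prifo; leflegu]
See: overwrote
Do: arbor readout[/stozu/re/co/prifo]
See: leflegu
Do: shelf setk[slekecan; 305]
See: 61
Do: shelf setk[nenep; fala]
See: stize
Do: shelf labels[]
See: [nenep, slekecan, wuslira]
Do: arbor readout[/stozu/re/co/prifo]
See: leflegu


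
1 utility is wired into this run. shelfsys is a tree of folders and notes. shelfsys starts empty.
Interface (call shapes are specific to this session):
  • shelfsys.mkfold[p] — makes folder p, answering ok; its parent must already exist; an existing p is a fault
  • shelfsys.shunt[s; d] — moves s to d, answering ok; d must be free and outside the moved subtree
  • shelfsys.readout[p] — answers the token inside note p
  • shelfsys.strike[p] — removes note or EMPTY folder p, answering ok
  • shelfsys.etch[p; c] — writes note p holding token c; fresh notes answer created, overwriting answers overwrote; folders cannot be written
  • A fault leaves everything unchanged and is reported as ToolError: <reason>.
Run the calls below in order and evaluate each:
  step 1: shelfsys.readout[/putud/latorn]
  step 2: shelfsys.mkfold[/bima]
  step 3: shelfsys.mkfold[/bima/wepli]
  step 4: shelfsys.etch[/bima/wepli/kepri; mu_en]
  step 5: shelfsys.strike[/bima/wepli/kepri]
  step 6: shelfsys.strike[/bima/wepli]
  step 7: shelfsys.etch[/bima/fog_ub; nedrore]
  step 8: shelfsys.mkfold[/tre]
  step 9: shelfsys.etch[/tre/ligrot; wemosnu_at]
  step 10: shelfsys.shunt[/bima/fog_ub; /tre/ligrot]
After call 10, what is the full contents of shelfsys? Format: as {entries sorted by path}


Answer: {bima/, bima/fog_ub=nedrore, tre/, tre/ligrot=wemosnu_at}

Derivation:
! readout(p→/putud/latorn) -> ToolError: not found
! mkfold(p→/bima) -> ok
! mkfold(p→/bima/wepli) -> ok
! etch(p→/bima/wepli/kepri, c→mu_en) -> created
! strike(p→/bima/wepli/kepri) -> ok
! strike(p→/bima/wepli) -> ok
! etch(p→/bima/fog_ub, c→nedrore) -> created
! mkfold(p→/tre) -> ok
! etch(p→/tre/ligrot, c→wemosnu_at) -> created
! shunt(s→/bima/fog_ub, d→/tre/ligrot) -> ToolError: exists


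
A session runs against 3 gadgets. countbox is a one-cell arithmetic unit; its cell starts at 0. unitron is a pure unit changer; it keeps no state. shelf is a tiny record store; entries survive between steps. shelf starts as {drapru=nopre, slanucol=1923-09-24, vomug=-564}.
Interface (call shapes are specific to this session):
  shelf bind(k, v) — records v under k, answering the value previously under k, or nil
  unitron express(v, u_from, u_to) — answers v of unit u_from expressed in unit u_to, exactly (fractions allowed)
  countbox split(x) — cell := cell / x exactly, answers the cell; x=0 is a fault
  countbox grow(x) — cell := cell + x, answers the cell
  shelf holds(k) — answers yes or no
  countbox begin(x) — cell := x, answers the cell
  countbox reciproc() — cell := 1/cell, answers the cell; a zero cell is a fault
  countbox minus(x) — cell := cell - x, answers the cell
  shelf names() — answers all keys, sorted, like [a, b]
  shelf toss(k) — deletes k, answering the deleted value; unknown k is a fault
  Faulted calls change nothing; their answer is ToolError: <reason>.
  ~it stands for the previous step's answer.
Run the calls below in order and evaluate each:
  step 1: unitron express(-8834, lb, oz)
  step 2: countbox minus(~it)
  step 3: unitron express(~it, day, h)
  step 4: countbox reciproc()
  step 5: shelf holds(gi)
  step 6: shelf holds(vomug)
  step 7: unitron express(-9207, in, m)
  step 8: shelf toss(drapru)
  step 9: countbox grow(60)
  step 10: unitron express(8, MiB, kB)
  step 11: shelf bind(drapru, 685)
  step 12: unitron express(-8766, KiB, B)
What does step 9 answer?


Answer: 8480641/141344

Derivation:
// 1. unitron express(-8834, lb, oz) -> -141344
// 2. countbox minus(~it) -> 141344
// 3. unitron express(~it, day, h) -> 3392256
// 4. countbox reciproc() -> 1/141344
// 5. shelf holds(gi) -> no
// 6. shelf holds(vomug) -> yes
// 7. unitron express(-9207, in, m) -> -1169289/5000
// 8. shelf toss(drapru) -> nopre
// 9. countbox grow(60) -> 8480641/141344
// 10. unitron express(8, MiB, kB) -> 1048576/125
// 11. shelf bind(drapru, 685) -> nil
// 12. unitron express(-8766, KiB, B) -> -8976384


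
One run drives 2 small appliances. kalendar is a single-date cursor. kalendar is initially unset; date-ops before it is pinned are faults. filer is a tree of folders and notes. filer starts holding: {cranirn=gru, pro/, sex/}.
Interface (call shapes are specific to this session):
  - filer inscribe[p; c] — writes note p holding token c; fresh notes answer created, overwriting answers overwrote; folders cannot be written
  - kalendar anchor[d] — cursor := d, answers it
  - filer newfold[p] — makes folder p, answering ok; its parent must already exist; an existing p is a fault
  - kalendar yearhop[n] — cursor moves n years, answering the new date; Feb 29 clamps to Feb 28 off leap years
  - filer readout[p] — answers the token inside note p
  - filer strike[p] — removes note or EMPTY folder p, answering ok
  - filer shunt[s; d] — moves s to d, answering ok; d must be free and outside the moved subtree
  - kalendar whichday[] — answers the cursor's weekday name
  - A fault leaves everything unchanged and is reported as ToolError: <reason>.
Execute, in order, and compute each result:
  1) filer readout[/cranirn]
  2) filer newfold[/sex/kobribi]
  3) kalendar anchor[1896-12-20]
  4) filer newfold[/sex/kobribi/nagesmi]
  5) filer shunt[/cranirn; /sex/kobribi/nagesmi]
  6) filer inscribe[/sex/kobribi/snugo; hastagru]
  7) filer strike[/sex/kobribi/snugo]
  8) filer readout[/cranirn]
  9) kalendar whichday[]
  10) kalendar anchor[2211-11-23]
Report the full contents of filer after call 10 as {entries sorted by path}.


Then filer readout passing p→/cranirn, yielding gru.
Invoking filer newfold passing p→/sex/kobribi, giving ok.
Invoking kalendar anchor passing d→1896-12-20, — result: 1896-12-20.
I invoke filer newfold passing p→/sex/kobribi/nagesmi, and observe ok.
Calling filer shunt passing s→/cranirn, d→/sex/kobribi/nagesmi, — result: ToolError: exists.
Then filer inscribe passing p→/sex/kobribi/snugo, c→hastagru, → created.
I run filer strike passing p→/sex/kobribi/snugo: ok.
Calling filer readout passing p→/cranirn, yielding gru.
Then kalendar whichday, — result: Sunday.
Next I call kalendar anchor passing d→2211-11-23, — result: 2211-11-23.

Answer: {cranirn=gru, pro/, sex/, sex/kobribi/, sex/kobribi/nagesmi/}


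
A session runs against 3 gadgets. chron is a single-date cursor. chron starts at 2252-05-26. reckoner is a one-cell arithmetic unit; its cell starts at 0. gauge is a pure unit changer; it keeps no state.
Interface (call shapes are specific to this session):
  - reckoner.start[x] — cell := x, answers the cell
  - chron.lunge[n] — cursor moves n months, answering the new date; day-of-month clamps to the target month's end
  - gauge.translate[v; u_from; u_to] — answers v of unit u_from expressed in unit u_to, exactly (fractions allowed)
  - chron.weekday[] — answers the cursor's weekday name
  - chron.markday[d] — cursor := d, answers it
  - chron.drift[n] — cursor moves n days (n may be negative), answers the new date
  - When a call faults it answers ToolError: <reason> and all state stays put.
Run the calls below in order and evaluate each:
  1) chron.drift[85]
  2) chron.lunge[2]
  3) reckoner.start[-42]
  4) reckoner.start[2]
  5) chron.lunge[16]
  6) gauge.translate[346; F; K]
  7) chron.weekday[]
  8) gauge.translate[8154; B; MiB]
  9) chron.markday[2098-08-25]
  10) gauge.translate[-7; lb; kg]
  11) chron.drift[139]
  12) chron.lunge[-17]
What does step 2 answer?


Answer: 2252-10-19

Derivation:
-- chron.drift(n: 85) == 2252-08-19
-- chron.lunge(n: 2) == 2252-10-19
-- reckoner.start(x: -42) == -42
-- reckoner.start(x: 2) == 2
-- chron.lunge(n: 16) == 2254-02-19
-- gauge.translate(v: 346, u_from: F, u_to: K) == 80567/180
-- chron.weekday() == Sunday
-- gauge.translate(v: 8154, u_from: B, u_to: MiB) == 4077/524288
-- chron.markday(d: 2098-08-25) == 2098-08-25
-- gauge.translate(v: -7, u_from: lb, u_to: kg) == -317514659/100000000
-- chron.drift(n: 139) == 2099-01-11
-- chron.lunge(n: -17) == 2097-08-11


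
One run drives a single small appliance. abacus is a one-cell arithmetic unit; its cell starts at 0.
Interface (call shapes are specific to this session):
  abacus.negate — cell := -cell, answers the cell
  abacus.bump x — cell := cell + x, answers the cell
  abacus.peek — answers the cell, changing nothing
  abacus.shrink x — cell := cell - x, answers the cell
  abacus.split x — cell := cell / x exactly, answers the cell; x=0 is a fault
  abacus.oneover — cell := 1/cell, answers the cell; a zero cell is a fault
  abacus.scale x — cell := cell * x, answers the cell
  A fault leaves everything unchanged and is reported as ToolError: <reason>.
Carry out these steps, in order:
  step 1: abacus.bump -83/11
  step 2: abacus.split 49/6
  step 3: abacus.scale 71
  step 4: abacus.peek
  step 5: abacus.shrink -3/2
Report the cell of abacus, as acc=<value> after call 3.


>> abacus.bump(x→-83/11)
<< -83/11
>> abacus.split(x→49/6)
<< -498/539
>> abacus.scale(x→71)
<< -35358/539
>> abacus.peek()
<< -35358/539
>> abacus.shrink(x→-3/2)
<< -69099/1078

Answer: acc=-35358/539


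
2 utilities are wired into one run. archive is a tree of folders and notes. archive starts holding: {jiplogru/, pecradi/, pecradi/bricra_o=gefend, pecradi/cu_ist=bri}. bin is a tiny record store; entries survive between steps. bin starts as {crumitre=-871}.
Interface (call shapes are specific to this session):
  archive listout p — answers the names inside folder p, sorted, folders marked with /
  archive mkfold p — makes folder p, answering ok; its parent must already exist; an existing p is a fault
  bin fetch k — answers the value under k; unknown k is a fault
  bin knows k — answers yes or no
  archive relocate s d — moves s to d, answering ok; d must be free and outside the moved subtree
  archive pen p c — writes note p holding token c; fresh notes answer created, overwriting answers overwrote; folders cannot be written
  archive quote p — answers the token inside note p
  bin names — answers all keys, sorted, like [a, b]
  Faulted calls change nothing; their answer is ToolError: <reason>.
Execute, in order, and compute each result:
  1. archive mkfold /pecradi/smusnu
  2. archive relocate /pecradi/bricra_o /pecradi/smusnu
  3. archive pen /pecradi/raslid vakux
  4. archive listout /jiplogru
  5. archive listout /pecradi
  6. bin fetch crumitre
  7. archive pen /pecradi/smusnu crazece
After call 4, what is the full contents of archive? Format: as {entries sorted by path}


Answer: {jiplogru/, pecradi/, pecradi/bricra_o=gefend, pecradi/cu_ist=bri, pecradi/raslid=vakux, pecradi/smusnu/}

Derivation:
==> archive mkfold(/pecradi/smusnu)
<== ok
==> archive relocate(/pecradi/bricra_o, /pecradi/smusnu)
<== ToolError: exists
==> archive pen(/pecradi/raslid, vakux)
<== created
==> archive listout(/jiplogru)
<== []
==> archive listout(/pecradi)
<== [bricra_o, cu_ist, raslid, smusnu/]
==> bin fetch(crumitre)
<== -871
==> archive pen(/pecradi/smusnu, crazece)
<== ToolError: is a directory


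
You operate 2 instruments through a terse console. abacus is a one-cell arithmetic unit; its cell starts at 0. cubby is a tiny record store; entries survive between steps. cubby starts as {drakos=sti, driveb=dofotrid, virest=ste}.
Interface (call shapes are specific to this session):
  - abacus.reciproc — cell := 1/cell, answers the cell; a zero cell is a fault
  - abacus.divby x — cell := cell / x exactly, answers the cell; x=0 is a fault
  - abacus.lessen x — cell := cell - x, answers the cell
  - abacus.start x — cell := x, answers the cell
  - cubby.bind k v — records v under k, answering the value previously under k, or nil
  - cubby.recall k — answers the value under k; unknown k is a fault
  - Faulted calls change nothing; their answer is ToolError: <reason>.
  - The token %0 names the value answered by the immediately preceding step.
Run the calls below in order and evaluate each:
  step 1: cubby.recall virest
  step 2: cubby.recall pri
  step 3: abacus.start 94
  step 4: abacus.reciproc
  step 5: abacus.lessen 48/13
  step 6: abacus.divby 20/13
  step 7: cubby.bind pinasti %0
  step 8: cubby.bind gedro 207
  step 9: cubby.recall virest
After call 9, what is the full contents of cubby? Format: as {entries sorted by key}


// recall(k→virest) == ste
// recall(k→pri) == ToolError: no such key pri
// start(x→94) == 94
// reciproc() == 1/94
// lessen(x→48/13) == -4499/1222
// divby(x→20/13) == -4499/1880
// bind(k→pinasti, v→%0) == nil
// bind(k→gedro, v→207) == nil
// recall(k→virest) == ste

Answer: {drakos=sti, driveb=dofotrid, gedro=207, pinasti=-4499/1880, virest=ste}


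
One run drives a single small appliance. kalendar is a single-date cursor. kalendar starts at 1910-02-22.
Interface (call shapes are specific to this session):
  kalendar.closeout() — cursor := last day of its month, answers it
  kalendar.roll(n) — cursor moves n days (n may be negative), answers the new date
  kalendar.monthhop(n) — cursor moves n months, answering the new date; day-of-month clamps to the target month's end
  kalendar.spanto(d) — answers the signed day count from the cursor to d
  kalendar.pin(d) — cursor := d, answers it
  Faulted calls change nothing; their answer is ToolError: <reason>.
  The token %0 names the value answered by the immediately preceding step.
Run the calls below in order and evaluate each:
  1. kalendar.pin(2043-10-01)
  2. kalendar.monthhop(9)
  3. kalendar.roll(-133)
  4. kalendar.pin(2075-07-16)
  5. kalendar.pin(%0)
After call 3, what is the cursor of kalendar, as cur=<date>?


I call pin using d→2043-10-01, which returns 2043-10-01.
Using monthhop using n→9, giving 2044-07-01.
I use roll using n→-133, giving 2044-02-19.
I call pin using d→2075-07-16, and get 2075-07-16.
Then pin using d→%0, and get 2075-07-16.

Answer: cur=2044-02-19


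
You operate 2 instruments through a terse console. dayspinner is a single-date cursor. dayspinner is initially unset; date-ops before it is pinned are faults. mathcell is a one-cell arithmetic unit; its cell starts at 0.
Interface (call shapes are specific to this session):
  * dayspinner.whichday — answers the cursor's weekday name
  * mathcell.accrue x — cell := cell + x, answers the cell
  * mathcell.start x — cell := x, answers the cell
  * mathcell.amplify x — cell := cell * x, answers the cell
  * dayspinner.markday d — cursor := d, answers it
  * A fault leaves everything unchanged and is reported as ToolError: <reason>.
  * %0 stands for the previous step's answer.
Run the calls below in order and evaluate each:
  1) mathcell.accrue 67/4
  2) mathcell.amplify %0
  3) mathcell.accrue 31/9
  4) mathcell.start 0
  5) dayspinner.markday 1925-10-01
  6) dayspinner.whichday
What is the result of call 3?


Answer: 40897/144

Derivation:
[in] mathcell.accrue x→67/4
:: 67/4
[in] mathcell.amplify x→%0
:: 4489/16
[in] mathcell.accrue x→31/9
:: 40897/144
[in] mathcell.start x→0
:: 0
[in] dayspinner.markday d→1925-10-01
:: 1925-10-01
[in] dayspinner.whichday
:: Thursday


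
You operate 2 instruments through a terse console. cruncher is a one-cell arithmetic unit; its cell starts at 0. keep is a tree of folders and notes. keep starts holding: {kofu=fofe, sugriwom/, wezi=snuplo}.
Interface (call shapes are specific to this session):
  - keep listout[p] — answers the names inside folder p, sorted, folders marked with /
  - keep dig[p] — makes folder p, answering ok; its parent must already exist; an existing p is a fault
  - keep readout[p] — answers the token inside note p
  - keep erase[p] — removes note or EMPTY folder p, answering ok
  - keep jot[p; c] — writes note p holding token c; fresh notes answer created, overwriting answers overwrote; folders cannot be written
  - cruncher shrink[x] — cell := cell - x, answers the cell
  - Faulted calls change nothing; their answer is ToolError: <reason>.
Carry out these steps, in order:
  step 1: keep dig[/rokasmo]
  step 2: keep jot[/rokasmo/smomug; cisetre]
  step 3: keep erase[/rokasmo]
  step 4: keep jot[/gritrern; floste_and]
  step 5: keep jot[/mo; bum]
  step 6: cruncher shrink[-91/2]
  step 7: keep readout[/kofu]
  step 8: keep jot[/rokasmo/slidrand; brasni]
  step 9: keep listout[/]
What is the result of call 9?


[in] keep dig p: /rokasmo
[out] ok
[in] keep jot p: /rokasmo/smomug c: cisetre
[out] created
[in] keep erase p: /rokasmo
[out] ToolError: not empty
[in] keep jot p: /gritrern c: floste_and
[out] created
[in] keep jot p: /mo c: bum
[out] created
[in] cruncher shrink x: -91/2
[out] 91/2
[in] keep readout p: /kofu
[out] fofe
[in] keep jot p: /rokasmo/slidrand c: brasni
[out] created
[in] keep listout p: /
[out] [gritrern, kofu, mo, rokasmo/, sugriwom/, wezi]

Answer: [gritrern, kofu, mo, rokasmo/, sugriwom/, wezi]
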